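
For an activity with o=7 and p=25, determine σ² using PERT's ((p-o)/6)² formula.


σ² = ((p - o) / 6)² = (p - o)² / 36
= (25 - 7)² / 36
= 18² / 36
= 324 / 36
= 9.0000


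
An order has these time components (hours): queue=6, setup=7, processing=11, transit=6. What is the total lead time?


Lead time = queue + setup + processing + transit
= 6 + 7 + 11 + 6
= 30 hours


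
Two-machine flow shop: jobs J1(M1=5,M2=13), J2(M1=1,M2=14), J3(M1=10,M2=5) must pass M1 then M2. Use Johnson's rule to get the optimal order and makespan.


Johnson's rule:
Group 1 (M1≤M2, sort by M1): ['J2', 'J1']
Group 2 (M1>M2, sort desc M2): ['J3']
Sequence: J2 → J1 → J3
Makespan calculation:
  J2: M1 done=1, M2 done=15
  J1: M1 done=6, M2 done=28
  J3: M1 done=16, M2 done=33
= Sequence: J2 → J1 → J3, Makespan: 33


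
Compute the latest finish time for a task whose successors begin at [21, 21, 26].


LF = min of all successor start times
Successors start at: [21, 21, 26]
LF = min(21, 21, 26)
= 21


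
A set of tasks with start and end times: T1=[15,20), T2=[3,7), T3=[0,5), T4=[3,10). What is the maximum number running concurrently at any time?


Check each time point for overlaps:
  t=3: 3 tasks active (T2, T3, T4)
Max concurrent = 3


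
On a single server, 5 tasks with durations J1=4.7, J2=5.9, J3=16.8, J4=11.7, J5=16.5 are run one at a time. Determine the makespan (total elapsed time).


Sequential makespan: sum all processing times
= 4.7 + 5.9 + 16.8 + 11.7 + 16.5
= 55.6 time units


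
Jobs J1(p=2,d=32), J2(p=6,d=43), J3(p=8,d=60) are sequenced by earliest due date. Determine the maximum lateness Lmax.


EDD order: J1 → J2 → J3
Completion and lateness:
  J1: C=2, d=32, L=2-32=-30
  J2: C=8, d=43, L=8-43=-35
  J3: C=16, d=60, L=16-60=-44
Lmax = max(-30, -35, -44)
= -30


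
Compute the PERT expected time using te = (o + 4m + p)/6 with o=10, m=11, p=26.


te = (o + 4m + p) / 6
= (10 + 4×11 + 26) / 6
= (10 + 44 + 26) / 6
= 80 / 6
= 13.33


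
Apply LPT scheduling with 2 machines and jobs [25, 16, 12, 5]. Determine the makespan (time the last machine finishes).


Jobs (LPT sorted): [25, 16, 12, 5]
Machines: 2
  J=25 → Machine 1 (load: 0+25=25)
  J=16 → Machine 2 (load: 0+16=16)
  J=12 → Machine 2 (load: 16+12=28)
  J=5 → Machine 1 (load: 25+5=30)
Machine loads: [30, 28]
Makespan = max = 30 time units


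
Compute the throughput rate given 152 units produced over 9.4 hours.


Throughput = units / time
= 152 / 9.4
= 16.2 units/hour


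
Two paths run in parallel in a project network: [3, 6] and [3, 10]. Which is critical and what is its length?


Path A: 3 + 6 = 9
Path B: 3 + 10 = 13
Critical path = longest = max(9, 13)
= 13 (Path B)


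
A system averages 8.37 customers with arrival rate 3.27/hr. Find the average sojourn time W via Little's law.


Little's law: L = λW → W = L / λ
= 8.37 / 3.27
= 2.56 hours


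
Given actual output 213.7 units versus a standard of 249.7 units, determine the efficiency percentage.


Efficiency = (actual / standard) × 100
= (213.7 / 249.7) × 100
= 85.6%


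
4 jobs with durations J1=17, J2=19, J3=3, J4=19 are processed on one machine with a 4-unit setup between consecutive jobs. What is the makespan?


Makespan = Σ processing + (n-1) × setup
= (17 + 19 + 3 + 19) + (4-1)×4
= 58 + 12
= 70 time units


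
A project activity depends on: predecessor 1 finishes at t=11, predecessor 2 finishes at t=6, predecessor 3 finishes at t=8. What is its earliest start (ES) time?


ES = max of all predecessor completion times
Predecessors: [11, 6, 8]
ES = max(11, 6, 8)
= 11


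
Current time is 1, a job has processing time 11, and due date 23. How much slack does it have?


Slack = due - current_time - processing
= 23 - 1 - 11
= 11


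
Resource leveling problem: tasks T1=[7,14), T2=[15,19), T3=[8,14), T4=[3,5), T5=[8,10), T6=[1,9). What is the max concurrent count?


Check each time point for overlaps:
  t=8: 4 tasks active (T1, T3, T5, T6)
Max concurrent = 4


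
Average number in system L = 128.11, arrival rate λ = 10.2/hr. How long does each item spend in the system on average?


Little's law: L = λW → W = L / λ
= 128.11 / 10.2
= 12.56 hours


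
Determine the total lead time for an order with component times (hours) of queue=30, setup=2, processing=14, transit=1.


Lead time = queue + setup + processing + transit
= 30 + 2 + 14 + 1
= 47 hours


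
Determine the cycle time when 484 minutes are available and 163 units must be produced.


Cycle time = available time / demand
= 484 / 163
= 2.97 min/unit


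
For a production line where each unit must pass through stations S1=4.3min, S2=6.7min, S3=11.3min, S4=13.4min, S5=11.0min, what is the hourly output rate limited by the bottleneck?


Bottleneck = longest station time
Station times: [4.3, 6.7, 11.3, 13.4, 11.0]
Max = 13.4 min
Rate = 60 / 13.4
= 4.48 units/hour (bottleneck: 13.4min)


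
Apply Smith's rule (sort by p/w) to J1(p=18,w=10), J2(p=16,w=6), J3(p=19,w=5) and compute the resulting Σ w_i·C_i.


WSPT order (by p/w): J1 → J2 → J3
  J1: C=18, w·C=10×18=180
  J2: C=34, w·C=6×34=204
  J3: C=53, w·C=5×53=265
Σ w·C = 649
= 649


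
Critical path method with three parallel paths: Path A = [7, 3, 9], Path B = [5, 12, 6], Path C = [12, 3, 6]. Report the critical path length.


Path A: 7 + 3 + 9 = 19
Path B: 5 + 12 + 6 = 23
Path C: 12 + 3 + 6 = 21
Critical path = longest = max(19, 23, 21)
= 23 (Path B)


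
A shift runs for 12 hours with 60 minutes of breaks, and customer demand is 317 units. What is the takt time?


Available = 12×60 - 60 = 660 min
Takt time = 660 / 317
= 2.08 min/unit


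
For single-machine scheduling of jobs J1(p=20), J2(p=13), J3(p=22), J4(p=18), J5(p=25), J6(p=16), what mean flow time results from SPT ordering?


SPT order: J2 → J6 → J4 → J1 → J3 → J5
Completion times:
  J2: C=13
  J6: C=29
  J4: C=47
  J1: C=67
  J3: C=89
  J5: C=114
Sum = 359, n = 6
Mean flow = 359/6
= 59.83


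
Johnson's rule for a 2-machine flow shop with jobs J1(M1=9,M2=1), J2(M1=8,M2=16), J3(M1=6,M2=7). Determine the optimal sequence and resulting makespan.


Johnson's rule:
Group 1 (M1≤M2, sort by M1): ['J3', 'J2']
Group 2 (M1>M2, sort desc M2): ['J1']
Sequence: J3 → J2 → J1
Makespan calculation:
  J3: M1 done=6, M2 done=13
  J2: M1 done=14, M2 done=30
  J1: M1 done=23, M2 done=31
= Sequence: J3 → J2 → J1, Makespan: 31


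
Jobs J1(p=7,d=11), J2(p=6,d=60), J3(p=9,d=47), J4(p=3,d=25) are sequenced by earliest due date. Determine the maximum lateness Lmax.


EDD order: J1 → J4 → J3 → J2
Completion and lateness:
  J1: C=7, d=11, L=7-11=-4
  J4: C=10, d=25, L=10-25=-15
  J3: C=19, d=47, L=19-47=-28
  J2: C=25, d=60, L=25-60=-35
Lmax = max(-4, -15, -28, -35)
= -4


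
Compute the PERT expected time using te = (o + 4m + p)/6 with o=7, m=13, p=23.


te = (o + 4m + p) / 6
= (7 + 4×13 + 23) / 6
= (7 + 52 + 23) / 6
= 82 / 6
= 13.67


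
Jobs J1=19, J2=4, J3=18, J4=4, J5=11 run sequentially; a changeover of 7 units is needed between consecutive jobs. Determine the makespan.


Makespan = Σ processing + (n-1) × setup
= (19 + 4 + 18 + 4 + 11) + (5-1)×7
= 56 + 28
= 84 time units


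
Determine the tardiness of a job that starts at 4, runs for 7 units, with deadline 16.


Completion = start + processing = 4 + 7 = 11
Tardiness = max(0, C - d) = max(0, 11 - 16)
= max(0, -5)
= 0


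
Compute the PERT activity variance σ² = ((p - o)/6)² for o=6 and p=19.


σ² = ((p - o) / 6)² = (p - o)² / 36
= (19 - 6)² / 36
= 13² / 36
= 169 / 36
= 4.6944


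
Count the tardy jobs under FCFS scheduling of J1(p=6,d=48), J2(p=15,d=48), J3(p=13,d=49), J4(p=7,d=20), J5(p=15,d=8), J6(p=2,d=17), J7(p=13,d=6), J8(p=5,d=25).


Completion vs due date:
  J1: C=6, d=48 → on time
  J2: C=21, d=48 → on time
  J3: C=34, d=49 → on time
  J4: C=41, d=20 → TARDY
  J5: C=56, d=8 → TARDY
  J6: C=58, d=17 → TARDY
  J7: C=71, d=6 → TARDY
  J8: C=76, d=25 → TARDY
Tardy jobs: J4, J5, J6, J7, J8
Count = 5


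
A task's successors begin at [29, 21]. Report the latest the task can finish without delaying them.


LF = min of all successor start times
Successors start at: [29, 21]
LF = min(29, 21)
= 21


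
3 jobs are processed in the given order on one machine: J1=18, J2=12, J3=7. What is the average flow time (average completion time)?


Completion times:
  J1: completes at 18
  J2: completes at 30
  J3: completes at 37
Sum = 85
Average = 85/3
= 28.33


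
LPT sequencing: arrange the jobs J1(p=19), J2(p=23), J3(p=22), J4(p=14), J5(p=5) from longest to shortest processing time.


LPT: sort by longest processing time first
  J2: p=23
  J3: p=22
  J1: p=19
  J4: p=14
  J5: p=5
Order: J2 → J3 → J1 → J4 → J5


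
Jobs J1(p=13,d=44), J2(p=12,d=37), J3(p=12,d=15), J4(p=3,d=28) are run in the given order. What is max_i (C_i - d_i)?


Lateness per job (L = C - d):
  J1: C=13, d=44, L=-31
  J2: C=25, d=37, L=-12
  J3: C=37, d=15, L=22
  J4: C=40, d=28, L=12
Lmax = max(-31, -12, 22, 12)
= 22


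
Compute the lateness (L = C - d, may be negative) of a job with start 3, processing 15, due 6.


Completion = 3 + 15 = 18
Lateness = C - d = 18 - 6
= 12


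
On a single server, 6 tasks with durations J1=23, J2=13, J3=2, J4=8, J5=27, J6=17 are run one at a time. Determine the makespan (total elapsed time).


Sequential makespan: sum all processing times
= 23 + 13 + 2 + 8 + 27 + 17
= 90 time units


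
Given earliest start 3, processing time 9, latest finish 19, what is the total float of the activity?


EF = ES + duration = 3 + 9 = 12
LS = LF - duration = 19 - 9 = 10
Total Float = LF - EF = 19 - 12
(or LS - ES = 10 - 3)
= 7


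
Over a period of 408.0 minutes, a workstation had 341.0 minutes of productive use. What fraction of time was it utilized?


Utilization = busy / total × 100
= 341.0 / 408.0 × 100
= 83.6%


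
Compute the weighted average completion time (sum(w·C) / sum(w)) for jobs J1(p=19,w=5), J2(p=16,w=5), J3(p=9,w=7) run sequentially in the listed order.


Completion times:
  J1: C=19, w×C=5×19=95
  J2: C=35, w×C=5×35=175
  J3: C=44, w×C=7×44=308
Sum w×C = 578
Sum w = 17
Weighted avg = 578/17
= 34.00


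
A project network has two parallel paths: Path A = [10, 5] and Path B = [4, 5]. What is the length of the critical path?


Path A: 10 + 5 = 15
Path B: 4 + 5 = 9
Critical path = longest = max(15, 9)
= 15 (Path A)


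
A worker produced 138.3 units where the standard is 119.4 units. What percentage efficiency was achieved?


Efficiency = (actual / standard) × 100
= (138.3 / 119.4) × 100
= 115.8%


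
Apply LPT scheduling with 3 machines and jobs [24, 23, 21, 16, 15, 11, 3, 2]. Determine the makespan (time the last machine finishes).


Jobs (LPT sorted): [24, 23, 21, 16, 15, 11, 3, 2]
Machines: 3
  J=24 → Machine 1 (load: 0+24=24)
  J=23 → Machine 2 (load: 0+23=23)
  J=21 → Machine 3 (load: 0+21=21)
  J=16 → Machine 3 (load: 21+16=37)
  J=15 → Machine 2 (load: 23+15=38)
  J=11 → Machine 1 (load: 24+11=35)
  J=3 → Machine 1 (load: 35+3=38)
  J=2 → Machine 3 (load: 37+2=39)
Machine loads: [38, 38, 39]
Makespan = max = 39 time units


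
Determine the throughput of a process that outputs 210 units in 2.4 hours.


Throughput = units / time
= 210 / 2.4
= 87.5 units/hour


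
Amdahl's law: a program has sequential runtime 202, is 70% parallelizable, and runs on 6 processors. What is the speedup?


Amdahl's law: T_p = T × ((1-p) + p/N)
= 202 × ((1-0.7) + 0.7/6)
= 202 × (0.30 + 0.1167)
= 202 × 0.4167
= 84.17
Speedup = 202/84.17
= 2.40×


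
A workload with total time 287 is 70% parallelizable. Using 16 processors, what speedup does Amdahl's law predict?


Amdahl's law: T_p = T × ((1-p) + p/N)
= 287 × ((1-0.7) + 0.7/16)
= 287 × (0.30 + 0.0437)
= 287 × 0.3438
= 98.66
Speedup = 287/98.66
= 2.91×


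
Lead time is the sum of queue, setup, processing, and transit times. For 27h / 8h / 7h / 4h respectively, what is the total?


Lead time = queue + setup + processing + transit
= 27 + 8 + 7 + 4
= 46 hours


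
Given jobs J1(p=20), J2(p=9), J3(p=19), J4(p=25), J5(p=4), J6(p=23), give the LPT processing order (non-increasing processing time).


LPT: sort by longest processing time first
  J4: p=25
  J6: p=23
  J1: p=20
  J3: p=19
  J2: p=9
  J5: p=4
Order: J4 → J6 → J1 → J3 → J2 → J5


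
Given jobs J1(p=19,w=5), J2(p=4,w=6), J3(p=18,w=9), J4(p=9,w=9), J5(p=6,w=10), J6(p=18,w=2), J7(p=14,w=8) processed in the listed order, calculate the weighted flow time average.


Completion times:
  J1: C=19, w×C=5×19=95
  J2: C=23, w×C=6×23=138
  J3: C=41, w×C=9×41=369
  J4: C=50, w×C=9×50=450
  J5: C=56, w×C=10×56=560
  J6: C=74, w×C=2×74=148
  J7: C=88, w×C=8×88=704
Sum w×C = 2464
Sum w = 49
Weighted avg = 2464/49
= 50.29


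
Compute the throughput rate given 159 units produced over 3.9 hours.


Throughput = units / time
= 159 / 3.9
= 40.8 units/hour


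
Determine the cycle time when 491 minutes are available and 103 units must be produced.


Cycle time = available time / demand
= 491 / 103
= 4.77 min/unit


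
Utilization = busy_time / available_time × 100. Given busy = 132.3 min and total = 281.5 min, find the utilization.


Utilization = busy / total × 100
= 132.3 / 281.5 × 100
= 47.0%


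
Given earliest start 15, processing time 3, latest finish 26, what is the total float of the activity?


EF = ES + duration = 15 + 3 = 18
LS = LF - duration = 26 - 3 = 23
Total Float = LF - EF = 26 - 18
(or LS - ES = 23 - 15)
= 8


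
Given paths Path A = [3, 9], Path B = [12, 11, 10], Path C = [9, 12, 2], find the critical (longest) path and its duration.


Path A: 3 + 9 = 12
Path B: 12 + 11 + 10 = 33
Path C: 9 + 12 + 2 = 23
Critical path = longest = max(12, 33, 23)
= 33 (Path B)


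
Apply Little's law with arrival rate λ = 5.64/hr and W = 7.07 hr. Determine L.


Little's law: L = λ × W
= 5.64 × 7.07
= 39.87


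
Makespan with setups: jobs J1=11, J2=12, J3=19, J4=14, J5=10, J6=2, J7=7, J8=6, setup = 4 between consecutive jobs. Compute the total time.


Makespan = Σ processing + (n-1) × setup
= (11 + 12 + 19 + 14 + 10 + 2 + 7 + 6) + (8-1)×4
= 81 + 28
= 109 time units


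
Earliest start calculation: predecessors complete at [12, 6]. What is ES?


ES = max of all predecessor completion times
Predecessors: [12, 6]
ES = max(12, 6)
= 12


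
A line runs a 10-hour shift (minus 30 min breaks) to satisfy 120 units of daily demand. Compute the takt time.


Available = 10×60 - 30 = 570 min
Takt time = 570 / 120
= 4.75 min/unit


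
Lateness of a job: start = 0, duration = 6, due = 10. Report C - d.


Completion = 0 + 6 = 6
Lateness = C - d = 6 - 10
= -4


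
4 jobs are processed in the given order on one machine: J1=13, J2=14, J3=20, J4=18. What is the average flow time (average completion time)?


Completion times:
  J1: completes at 13
  J2: completes at 27
  J3: completes at 47
  J4: completes at 65
Sum = 152
Average = 152/4
= 38.00


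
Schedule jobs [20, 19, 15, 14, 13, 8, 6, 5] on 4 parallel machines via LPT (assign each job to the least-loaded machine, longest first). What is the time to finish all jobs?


Jobs (LPT sorted): [20, 19, 15, 14, 13, 8, 6, 5]
Machines: 4
  J=20 → Machine 1 (load: 0+20=20)
  J=19 → Machine 2 (load: 0+19=19)
  J=15 → Machine 3 (load: 0+15=15)
  J=14 → Machine 4 (load: 0+14=14)
  J=13 → Machine 4 (load: 14+13=27)
  J=8 → Machine 3 (load: 15+8=23)
  J=6 → Machine 2 (load: 19+6=25)
  J=5 → Machine 1 (load: 20+5=25)
Machine loads: [25, 25, 23, 27]
Makespan = max = 27 time units


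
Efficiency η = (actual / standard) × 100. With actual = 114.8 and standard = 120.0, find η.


Efficiency = (actual / standard) × 100
= (114.8 / 120.0) × 100
= 95.7%


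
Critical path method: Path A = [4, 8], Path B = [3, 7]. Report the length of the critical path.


Path A: 4 + 8 = 12
Path B: 3 + 7 = 10
Critical path = longest = max(12, 10)
= 12 (Path A)


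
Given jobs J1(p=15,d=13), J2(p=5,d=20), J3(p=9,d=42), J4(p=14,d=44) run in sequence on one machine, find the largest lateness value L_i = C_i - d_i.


Lateness per job (L = C - d):
  J1: C=15, d=13, L=2
  J2: C=20, d=20, L=0
  J3: C=29, d=42, L=-13
  J4: C=43, d=44, L=-1
Lmax = max(2, 0, -13, -1)
= 2


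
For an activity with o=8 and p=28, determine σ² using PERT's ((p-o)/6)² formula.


σ² = ((p - o) / 6)² = (p - o)² / 36
= (28 - 8)² / 36
= 20² / 36
= 400 / 36
= 11.1111


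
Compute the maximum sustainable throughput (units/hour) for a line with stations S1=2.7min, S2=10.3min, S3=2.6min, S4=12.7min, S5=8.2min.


Bottleneck = longest station time
Station times: [2.7, 10.3, 2.6, 12.7, 8.2]
Max = 12.7 min
Rate = 60 / 12.7
= 4.72 units/hour (bottleneck: 12.7min)


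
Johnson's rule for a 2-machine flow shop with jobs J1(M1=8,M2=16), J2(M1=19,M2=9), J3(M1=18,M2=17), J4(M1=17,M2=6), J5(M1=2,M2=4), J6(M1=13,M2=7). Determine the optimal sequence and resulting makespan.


Johnson's rule:
Group 1 (M1≤M2, sort by M1): ['J5', 'J1']
Group 2 (M1>M2, sort desc M2): ['J3', 'J2', 'J6', 'J4']
Sequence: J5 → J1 → J3 → J2 → J6 → J4
Makespan calculation:
  J5: M1 done=2, M2 done=6
  J1: M1 done=10, M2 done=26
  J3: M1 done=28, M2 done=45
  J2: M1 done=47, M2 done=56
  J6: M1 done=60, M2 done=67
  J4: M1 done=77, M2 done=83
= Sequence: J5 → J1 → J3 → J2 → J6 → J4, Makespan: 83


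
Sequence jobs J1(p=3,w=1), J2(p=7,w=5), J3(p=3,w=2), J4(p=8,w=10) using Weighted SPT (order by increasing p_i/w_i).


WSPT (Smith's rule): sort by p/w ascending
  J4: p/w = 8/10 = 0.800
  J2: p/w = 7/5 = 1.400
  J3: p/w = 3/2 = 1.500
  J1: p/w = 3/1 = 3.000
Order: J4 → J2 → J3 → J1


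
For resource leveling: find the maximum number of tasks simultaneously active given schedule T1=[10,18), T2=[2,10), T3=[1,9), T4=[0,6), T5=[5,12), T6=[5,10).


Check each time point for overlaps:
  t=5: 5 tasks active (T2, T3, T4, T5, T6)
Max concurrent = 5


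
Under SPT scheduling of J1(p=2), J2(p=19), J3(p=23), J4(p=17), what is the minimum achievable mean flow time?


SPT order: J1 → J4 → J2 → J3
Completion times:
  J1: C=2
  J4: C=19
  J2: C=38
  J3: C=61
Sum = 120, n = 4
Mean flow = 120/4
= 30.00


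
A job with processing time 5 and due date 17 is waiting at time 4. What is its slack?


Slack = due - current_time - processing
= 17 - 4 - 5
= 8


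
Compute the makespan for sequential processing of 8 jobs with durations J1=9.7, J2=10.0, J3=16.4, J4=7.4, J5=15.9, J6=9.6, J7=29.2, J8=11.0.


Sequential makespan: sum all processing times
= 9.7 + 10.0 + 16.4 + 7.4 + 15.9 + 9.6 + 29.2 + 11.0
= 109.2 time units


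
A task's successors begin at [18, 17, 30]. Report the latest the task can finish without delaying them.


LF = min of all successor start times
Successors start at: [18, 17, 30]
LF = min(18, 17, 30)
= 17


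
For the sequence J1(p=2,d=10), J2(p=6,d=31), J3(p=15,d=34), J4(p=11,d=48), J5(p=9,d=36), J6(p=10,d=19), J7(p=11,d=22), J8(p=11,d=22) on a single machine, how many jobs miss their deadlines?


Completion vs due date:
  J1: C=2, d=10 → on time
  J2: C=8, d=31 → on time
  J3: C=23, d=34 → on time
  J4: C=34, d=48 → on time
  J5: C=43, d=36 → TARDY
  J6: C=53, d=19 → TARDY
  J7: C=64, d=22 → TARDY
  J8: C=75, d=22 → TARDY
Tardy jobs: J5, J6, J7, J8
Count = 4


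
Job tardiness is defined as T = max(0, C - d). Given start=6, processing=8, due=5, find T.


Completion = start + processing = 6 + 8 = 14
Tardiness = max(0, C - d) = max(0, 14 - 5)
= max(0, 9)
= 9


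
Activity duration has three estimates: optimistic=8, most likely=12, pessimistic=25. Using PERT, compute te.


te = (o + 4m + p) / 6
= (8 + 4×12 + 25) / 6
= (8 + 48 + 25) / 6
= 81 / 6
= 13.50


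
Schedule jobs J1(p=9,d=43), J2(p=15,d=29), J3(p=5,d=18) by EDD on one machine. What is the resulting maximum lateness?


EDD order: J3 → J2 → J1
Completion and lateness:
  J3: C=5, d=18, L=5-18=-13
  J2: C=20, d=29, L=20-29=-9
  J1: C=29, d=43, L=29-43=-14
Lmax = max(-13, -9, -14)
= -9


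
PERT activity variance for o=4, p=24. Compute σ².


σ² = ((p - o) / 6)² = (p - o)² / 36
= (24 - 4)² / 36
= 20² / 36
= 400 / 36
= 11.1111


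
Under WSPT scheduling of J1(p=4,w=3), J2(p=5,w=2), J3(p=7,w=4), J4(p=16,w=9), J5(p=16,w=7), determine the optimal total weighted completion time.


WSPT order (by p/w): J1 → J3 → J4 → J5 → J2
  J1: C=4, w·C=3×4=12
  J3: C=11, w·C=4×11=44
  J4: C=27, w·C=9×27=243
  J5: C=43, w·C=7×43=301
  J2: C=48, w·C=2×48=96
Σ w·C = 696
= 696


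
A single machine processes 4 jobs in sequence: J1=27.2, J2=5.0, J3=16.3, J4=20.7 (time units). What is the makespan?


Sequential makespan: sum all processing times
= 27.2 + 5.0 + 16.3 + 20.7
= 69.2 time units


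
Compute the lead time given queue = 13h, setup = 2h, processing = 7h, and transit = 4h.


Lead time = queue + setup + processing + transit
= 13 + 2 + 7 + 4
= 26 hours


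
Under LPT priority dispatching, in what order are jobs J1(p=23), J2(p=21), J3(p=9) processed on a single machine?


LPT: sort by longest processing time first
  J1: p=23
  J2: p=21
  J3: p=9
Order: J1 → J2 → J3


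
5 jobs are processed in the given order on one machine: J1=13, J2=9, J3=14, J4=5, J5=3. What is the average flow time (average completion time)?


Completion times:
  J1: completes at 13
  J2: completes at 22
  J3: completes at 36
  J4: completes at 41
  J5: completes at 44
Sum = 156
Average = 156/5
= 31.20


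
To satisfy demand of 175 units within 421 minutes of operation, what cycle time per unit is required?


Cycle time = available time / demand
= 421 / 175
= 2.41 min/unit


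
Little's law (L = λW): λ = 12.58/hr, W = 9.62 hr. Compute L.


Little's law: L = λ × W
= 12.58 × 9.62
= 121.02


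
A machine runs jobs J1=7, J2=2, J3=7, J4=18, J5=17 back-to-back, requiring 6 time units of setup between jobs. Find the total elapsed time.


Makespan = Σ processing + (n-1) × setup
= (7 + 2 + 7 + 18 + 17) + (5-1)×6
= 51 + 24
= 75 time units


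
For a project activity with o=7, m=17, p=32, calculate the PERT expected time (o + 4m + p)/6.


te = (o + 4m + p) / 6
= (7 + 4×17 + 32) / 6
= (7 + 68 + 32) / 6
= 107 / 6
= 17.83


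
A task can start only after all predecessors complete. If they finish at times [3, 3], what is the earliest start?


ES = max of all predecessor completion times
Predecessors: [3, 3]
ES = max(3, 3)
= 3


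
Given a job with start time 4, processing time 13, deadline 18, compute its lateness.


Completion = 4 + 13 = 17
Lateness = C - d = 17 - 18
= -1


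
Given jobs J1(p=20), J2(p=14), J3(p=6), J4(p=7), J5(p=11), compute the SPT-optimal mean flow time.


SPT order: J3 → J4 → J5 → J2 → J1
Completion times:
  J3: C=6
  J4: C=13
  J5: C=24
  J2: C=38
  J1: C=58
Sum = 139, n = 5
Mean flow = 139/5
= 27.80


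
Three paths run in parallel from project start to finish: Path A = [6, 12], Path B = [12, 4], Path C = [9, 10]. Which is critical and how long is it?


Path A: 6 + 12 = 18
Path B: 12 + 4 = 16
Path C: 9 + 10 = 19
Critical path = longest = max(18, 16, 19)
= 19 (Path C)


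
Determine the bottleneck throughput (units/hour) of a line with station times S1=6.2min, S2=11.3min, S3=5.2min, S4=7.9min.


Bottleneck = longest station time
Station times: [6.2, 11.3, 5.2, 7.9]
Max = 11.3 min
Rate = 60 / 11.3
= 5.31 units/hour (bottleneck: 11.3min)


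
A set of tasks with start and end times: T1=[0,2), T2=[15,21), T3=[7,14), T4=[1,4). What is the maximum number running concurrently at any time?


Check each time point for overlaps:
  t=1: 2 tasks active (T1, T4)
Max concurrent = 2


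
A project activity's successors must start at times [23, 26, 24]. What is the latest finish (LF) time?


LF = min of all successor start times
Successors start at: [23, 26, 24]
LF = min(23, 26, 24)
= 23


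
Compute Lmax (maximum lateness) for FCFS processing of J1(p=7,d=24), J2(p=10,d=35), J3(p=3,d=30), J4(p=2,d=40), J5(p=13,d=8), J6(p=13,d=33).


Lateness per job (L = C - d):
  J1: C=7, d=24, L=-17
  J2: C=17, d=35, L=-18
  J3: C=20, d=30, L=-10
  J4: C=22, d=40, L=-18
  J5: C=35, d=8, L=27
  J6: C=48, d=33, L=15
Lmax = max(-17, -18, -10, -18, 27, 15)
= 27


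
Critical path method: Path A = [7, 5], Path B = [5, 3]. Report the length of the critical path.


Path A: 7 + 5 = 12
Path B: 5 + 3 = 8
Critical path = longest = max(12, 8)
= 12 (Path A)


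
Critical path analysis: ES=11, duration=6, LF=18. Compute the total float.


EF = ES + duration = 11 + 6 = 17
LS = LF - duration = 18 - 6 = 12
Total Float = LF - EF = 18 - 17
(or LS - ES = 12 - 11)
= 1


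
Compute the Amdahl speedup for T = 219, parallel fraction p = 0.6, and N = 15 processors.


Amdahl's law: T_p = T × ((1-p) + p/N)
= 219 × ((1-0.6) + 0.6/15)
= 219 × (0.40 + 0.0400)
= 219 × 0.4400
= 96.36
Speedup = 219/96.36
= 2.27×


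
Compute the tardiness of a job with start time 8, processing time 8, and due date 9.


Completion = start + processing = 8 + 8 = 16
Tardiness = max(0, C - d) = max(0, 16 - 9)
= max(0, 7)
= 7


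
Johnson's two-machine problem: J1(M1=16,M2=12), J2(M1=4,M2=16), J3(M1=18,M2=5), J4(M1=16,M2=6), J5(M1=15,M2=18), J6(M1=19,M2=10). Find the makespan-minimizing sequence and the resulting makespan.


Johnson's rule:
Group 1 (M1≤M2, sort by M1): ['J2', 'J5']
Group 2 (M1>M2, sort desc M2): ['J1', 'J6', 'J4', 'J3']
Sequence: J2 → J5 → J1 → J6 → J4 → J3
Makespan calculation:
  J2: M1 done=4, M2 done=20
  J5: M1 done=19, M2 done=38
  J1: M1 done=35, M2 done=50
  J6: M1 done=54, M2 done=64
  J4: M1 done=70, M2 done=76
  J3: M1 done=88, M2 done=93
= Sequence: J2 → J5 → J1 → J6 → J4 → J3, Makespan: 93


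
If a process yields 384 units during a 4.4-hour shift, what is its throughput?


Throughput = units / time
= 384 / 4.4
= 87.3 units/hour


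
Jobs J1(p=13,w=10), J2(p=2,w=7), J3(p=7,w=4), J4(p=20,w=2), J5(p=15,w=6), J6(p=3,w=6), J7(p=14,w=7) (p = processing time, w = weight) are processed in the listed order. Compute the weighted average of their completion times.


Completion times:
  J1: C=13, w×C=10×13=130
  J2: C=15, w×C=7×15=105
  J3: C=22, w×C=4×22=88
  J4: C=42, w×C=2×42=84
  J5: C=57, w×C=6×57=342
  J6: C=60, w×C=6×60=360
  J7: C=74, w×C=7×74=518
Sum w×C = 1627
Sum w = 42
Weighted avg = 1627/42
= 38.74


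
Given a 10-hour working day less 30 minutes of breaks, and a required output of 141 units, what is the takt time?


Available = 10×60 - 30 = 570 min
Takt time = 570 / 141
= 4.04 min/unit


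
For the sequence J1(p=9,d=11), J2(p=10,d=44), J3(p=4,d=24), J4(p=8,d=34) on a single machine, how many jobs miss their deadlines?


Completion vs due date:
  J1: C=9, d=11 → on time
  J2: C=19, d=44 → on time
  J3: C=23, d=24 → on time
  J4: C=31, d=34 → on time
Tardy jobs: none
Count = 0


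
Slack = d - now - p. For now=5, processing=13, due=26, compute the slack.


Slack = due - current_time - processing
= 26 - 5 - 13
= 8


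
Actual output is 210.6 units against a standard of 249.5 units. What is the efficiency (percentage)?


Efficiency = (actual / standard) × 100
= (210.6 / 249.5) × 100
= 84.4%


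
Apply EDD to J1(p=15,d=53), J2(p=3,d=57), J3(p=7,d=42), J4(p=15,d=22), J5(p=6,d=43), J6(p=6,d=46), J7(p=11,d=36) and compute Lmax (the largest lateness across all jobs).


EDD order: J4 → J7 → J3 → J5 → J6 → J1 → J2
Completion and lateness:
  J4: C=15, d=22, L=15-22=-7
  J7: C=26, d=36, L=26-36=-10
  J3: C=33, d=42, L=33-42=-9
  J5: C=39, d=43, L=39-43=-4
  J6: C=45, d=46, L=45-46=-1
  J1: C=60, d=53, L=60-53=7
  J2: C=63, d=57, L=63-57=6
Lmax = max(-7, -10, -9, -4, -1, 7, 6)
= 7


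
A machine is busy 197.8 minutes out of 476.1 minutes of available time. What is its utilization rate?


Utilization = busy / total × 100
= 197.8 / 476.1 × 100
= 41.5%


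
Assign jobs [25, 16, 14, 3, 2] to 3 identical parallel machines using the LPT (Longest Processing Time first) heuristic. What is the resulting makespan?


Jobs (LPT sorted): [25, 16, 14, 3, 2]
Machines: 3
  J=25 → Machine 1 (load: 0+25=25)
  J=16 → Machine 2 (load: 0+16=16)
  J=14 → Machine 3 (load: 0+14=14)
  J=3 → Machine 3 (load: 14+3=17)
  J=2 → Machine 2 (load: 16+2=18)
Machine loads: [25, 18, 17]
Makespan = max = 25 time units


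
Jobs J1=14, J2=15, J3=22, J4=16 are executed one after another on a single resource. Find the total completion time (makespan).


Sequential makespan: sum all processing times
= 14 + 15 + 22 + 16
= 67 time units


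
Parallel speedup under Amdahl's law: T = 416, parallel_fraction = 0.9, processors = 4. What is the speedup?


Amdahl's law: T_p = T × ((1-p) + p/N)
= 416 × ((1-0.9) + 0.9/4)
= 416 × (0.10 + 0.2250)
= 416 × 0.3250
= 135.20
Speedup = 416/135.20
= 3.08×


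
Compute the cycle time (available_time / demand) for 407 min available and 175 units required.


Cycle time = available time / demand
= 407 / 175
= 2.33 min/unit


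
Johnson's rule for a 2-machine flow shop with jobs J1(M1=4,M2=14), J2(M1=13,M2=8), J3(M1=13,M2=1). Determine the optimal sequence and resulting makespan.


Johnson's rule:
Group 1 (M1≤M2, sort by M1): ['J1']
Group 2 (M1>M2, sort desc M2): ['J2', 'J3']
Sequence: J1 → J2 → J3
Makespan calculation:
  J1: M1 done=4, M2 done=18
  J2: M1 done=17, M2 done=26
  J3: M1 done=30, M2 done=31
= Sequence: J1 → J2 → J3, Makespan: 31


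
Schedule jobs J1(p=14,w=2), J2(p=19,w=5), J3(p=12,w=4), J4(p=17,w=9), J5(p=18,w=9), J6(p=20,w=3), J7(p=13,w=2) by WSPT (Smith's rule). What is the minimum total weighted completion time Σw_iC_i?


WSPT order (by p/w): J4 → J5 → J3 → J2 → J7 → J6 → J1
  J4: C=17, w·C=9×17=153
  J5: C=35, w·C=9×35=315
  J3: C=47, w·C=4×47=188
  J2: C=66, w·C=5×66=330
  J7: C=79, w·C=2×79=158
  J6: C=99, w·C=3×99=297
  J1: C=113, w·C=2×113=226
Σ w·C = 1667
= 1667


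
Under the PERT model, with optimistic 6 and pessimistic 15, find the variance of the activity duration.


σ² = ((p - o) / 6)² = (p - o)² / 36
= (15 - 6)² / 36
= 9² / 36
= 81 / 36
= 2.2500


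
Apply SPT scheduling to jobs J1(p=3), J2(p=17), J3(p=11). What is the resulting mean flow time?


SPT order: J1 → J3 → J2
Completion times:
  J1: C=3
  J3: C=14
  J2: C=31
Sum = 48, n = 3
Mean flow = 48/3
= 16.00


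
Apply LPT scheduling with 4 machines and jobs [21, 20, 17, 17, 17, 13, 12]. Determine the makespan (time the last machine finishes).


Jobs (LPT sorted): [21, 20, 17, 17, 17, 13, 12]
Machines: 4
  J=21 → Machine 1 (load: 0+21=21)
  J=20 → Machine 2 (load: 0+20=20)
  J=17 → Machine 3 (load: 0+17=17)
  J=17 → Machine 4 (load: 0+17=17)
  J=17 → Machine 3 (load: 17+17=34)
  J=13 → Machine 4 (load: 17+13=30)
  J=12 → Machine 2 (load: 20+12=32)
Machine loads: [21, 32, 34, 30]
Makespan = max = 34 time units


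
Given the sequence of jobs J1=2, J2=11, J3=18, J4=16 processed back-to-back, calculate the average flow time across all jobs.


Completion times:
  J1: completes at 2
  J2: completes at 13
  J3: completes at 31
  J4: completes at 47
Sum = 93
Average = 93/4
= 23.25


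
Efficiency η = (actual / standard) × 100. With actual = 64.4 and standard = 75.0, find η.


Efficiency = (actual / standard) × 100
= (64.4 / 75.0) × 100
= 85.9%


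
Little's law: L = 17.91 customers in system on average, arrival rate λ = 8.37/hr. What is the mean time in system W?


Little's law: L = λW → W = L / λ
= 17.91 / 8.37
= 2.14 hours


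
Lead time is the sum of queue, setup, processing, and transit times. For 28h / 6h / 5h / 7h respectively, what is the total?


Lead time = queue + setup + processing + transit
= 28 + 6 + 5 + 7
= 46 hours


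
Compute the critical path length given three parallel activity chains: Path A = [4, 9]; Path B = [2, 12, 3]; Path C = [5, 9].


Path A: 4 + 9 = 13
Path B: 2 + 12 + 3 = 17
Path C: 5 + 9 = 14
Critical path = longest = max(13, 17, 14)
= 17 (Path B)


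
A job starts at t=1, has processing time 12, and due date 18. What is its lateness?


Completion = 1 + 12 = 13
Lateness = C - d = 13 - 18
= -5


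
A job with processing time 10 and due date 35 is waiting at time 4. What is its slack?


Slack = due - current_time - processing
= 35 - 4 - 10
= 21


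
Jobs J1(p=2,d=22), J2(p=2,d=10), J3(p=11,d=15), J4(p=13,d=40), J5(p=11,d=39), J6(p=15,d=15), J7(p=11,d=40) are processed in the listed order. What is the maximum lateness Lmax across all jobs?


Lateness per job (L = C - d):
  J1: C=2, d=22, L=-20
  J2: C=4, d=10, L=-6
  J3: C=15, d=15, L=0
  J4: C=28, d=40, L=-12
  J5: C=39, d=39, L=0
  J6: C=54, d=15, L=39
  J7: C=65, d=40, L=25
Lmax = max(-20, -6, 0, -12, 0, 39, 25)
= 39


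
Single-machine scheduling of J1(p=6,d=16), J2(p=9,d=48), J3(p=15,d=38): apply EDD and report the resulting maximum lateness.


EDD order: J1 → J3 → J2
Completion and lateness:
  J1: C=6, d=16, L=6-16=-10
  J3: C=21, d=38, L=21-38=-17
  J2: C=30, d=48, L=30-48=-18
Lmax = max(-10, -17, -18)
= -10


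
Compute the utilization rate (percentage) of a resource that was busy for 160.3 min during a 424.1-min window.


Utilization = busy / total × 100
= 160.3 / 424.1 × 100
= 37.8%


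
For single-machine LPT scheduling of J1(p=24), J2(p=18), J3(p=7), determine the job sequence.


LPT: sort by longest processing time first
  J1: p=24
  J2: p=18
  J3: p=7
Order: J1 → J2 → J3


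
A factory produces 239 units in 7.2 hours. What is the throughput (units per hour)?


Throughput = units / time
= 239 / 7.2
= 33.2 units/hour


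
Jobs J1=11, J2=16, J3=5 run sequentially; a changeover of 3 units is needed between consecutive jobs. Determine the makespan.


Makespan = Σ processing + (n-1) × setup
= (11 + 16 + 5) + (3-1)×3
= 32 + 6
= 38 time units


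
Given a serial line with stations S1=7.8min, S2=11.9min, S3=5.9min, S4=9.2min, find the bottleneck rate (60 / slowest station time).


Bottleneck = longest station time
Station times: [7.8, 11.9, 5.9, 9.2]
Max = 11.9 min
Rate = 60 / 11.9
= 5.04 units/hour (bottleneck: 11.9min)


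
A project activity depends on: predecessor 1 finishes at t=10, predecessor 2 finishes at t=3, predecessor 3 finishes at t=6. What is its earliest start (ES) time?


ES = max of all predecessor completion times
Predecessors: [10, 3, 6]
ES = max(10, 3, 6)
= 10


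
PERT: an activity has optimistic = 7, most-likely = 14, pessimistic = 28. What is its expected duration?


te = (o + 4m + p) / 6
= (7 + 4×14 + 28) / 6
= (7 + 56 + 28) / 6
= 91 / 6
= 15.17


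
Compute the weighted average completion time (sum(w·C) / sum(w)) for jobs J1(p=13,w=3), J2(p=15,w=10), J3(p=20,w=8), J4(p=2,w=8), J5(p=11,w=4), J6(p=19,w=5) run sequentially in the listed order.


Completion times:
  J1: C=13, w×C=3×13=39
  J2: C=28, w×C=10×28=280
  J3: C=48, w×C=8×48=384
  J4: C=50, w×C=8×50=400
  J5: C=61, w×C=4×61=244
  J6: C=80, w×C=5×80=400
Sum w×C = 1747
Sum w = 38
Weighted avg = 1747/38
= 45.97


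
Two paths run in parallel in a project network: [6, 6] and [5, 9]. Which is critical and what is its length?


Path A: 6 + 6 = 12
Path B: 5 + 9 = 14
Critical path = longest = max(12, 14)
= 14 (Path B)


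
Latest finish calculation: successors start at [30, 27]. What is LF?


LF = min of all successor start times
Successors start at: [30, 27]
LF = min(30, 27)
= 27


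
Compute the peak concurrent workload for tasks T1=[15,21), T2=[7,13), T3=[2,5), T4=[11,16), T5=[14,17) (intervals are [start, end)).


Check each time point for overlaps:
  t=15: 3 tasks active (T1, T4, T5)
Max concurrent = 3


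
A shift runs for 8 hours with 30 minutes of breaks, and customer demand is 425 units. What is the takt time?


Available = 8×60 - 30 = 450 min
Takt time = 450 / 425
= 1.06 min/unit


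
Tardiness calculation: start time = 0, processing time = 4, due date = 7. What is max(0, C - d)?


Completion = start + processing = 0 + 4 = 4
Tardiness = max(0, C - d) = max(0, 4 - 7)
= max(0, -3)
= 0


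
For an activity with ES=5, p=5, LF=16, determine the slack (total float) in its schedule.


EF = ES + duration = 5 + 5 = 10
LS = LF - duration = 16 - 5 = 11
Total Float = LF - EF = 16 - 10
(or LS - ES = 11 - 5)
= 6


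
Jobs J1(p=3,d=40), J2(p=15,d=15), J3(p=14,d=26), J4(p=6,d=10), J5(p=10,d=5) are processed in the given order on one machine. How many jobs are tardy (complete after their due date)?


Completion vs due date:
  J1: C=3, d=40 → on time
  J2: C=18, d=15 → TARDY
  J3: C=32, d=26 → TARDY
  J4: C=38, d=10 → TARDY
  J5: C=48, d=5 → TARDY
Tardy jobs: J2, J3, J4, J5
Count = 4


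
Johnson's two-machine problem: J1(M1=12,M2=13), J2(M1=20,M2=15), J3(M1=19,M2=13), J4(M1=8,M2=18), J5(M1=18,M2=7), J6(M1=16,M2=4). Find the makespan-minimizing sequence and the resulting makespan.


Johnson's rule:
Group 1 (M1≤M2, sort by M1): ['J4', 'J1']
Group 2 (M1>M2, sort desc M2): ['J2', 'J3', 'J5', 'J6']
Sequence: J4 → J1 → J2 → J3 → J5 → J6
Makespan calculation:
  J4: M1 done=8, M2 done=26
  J1: M1 done=20, M2 done=39
  J2: M1 done=40, M2 done=55
  J3: M1 done=59, M2 done=72
  J5: M1 done=77, M2 done=84
  J6: M1 done=93, M2 done=97
= Sequence: J4 → J1 → J2 → J3 → J5 → J6, Makespan: 97


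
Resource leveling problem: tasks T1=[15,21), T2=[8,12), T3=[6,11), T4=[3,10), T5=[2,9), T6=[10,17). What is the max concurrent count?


Check each time point for overlaps:
  t=8: 4 tasks active (T2, T3, T4, T5)
Max concurrent = 4


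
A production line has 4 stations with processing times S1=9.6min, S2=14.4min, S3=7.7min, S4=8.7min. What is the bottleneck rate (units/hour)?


Bottleneck = longest station time
Station times: [9.6, 14.4, 7.7, 8.7]
Max = 14.4 min
Rate = 60 / 14.4
= 4.17 units/hour (bottleneck: 14.4min)


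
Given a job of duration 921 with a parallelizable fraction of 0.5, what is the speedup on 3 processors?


Amdahl's law: T_p = T × ((1-p) + p/N)
= 921 × ((1-0.5) + 0.5/3)
= 921 × (0.50 + 0.1667)
= 921 × 0.6667
= 614.00
Speedup = 921/614.00
= 1.50×


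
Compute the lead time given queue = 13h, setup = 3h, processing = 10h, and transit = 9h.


Lead time = queue + setup + processing + transit
= 13 + 3 + 10 + 9
= 35 hours


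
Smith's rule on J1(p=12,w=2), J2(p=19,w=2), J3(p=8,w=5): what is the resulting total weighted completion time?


WSPT order (by p/w): J3 → J1 → J2
  J3: C=8, w·C=5×8=40
  J1: C=20, w·C=2×20=40
  J2: C=39, w·C=2×39=78
Σ w·C = 158
= 158


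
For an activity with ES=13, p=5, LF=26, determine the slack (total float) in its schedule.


EF = ES + duration = 13 + 5 = 18
LS = LF - duration = 26 - 5 = 21
Total Float = LF - EF = 26 - 18
(or LS - ES = 21 - 13)
= 8


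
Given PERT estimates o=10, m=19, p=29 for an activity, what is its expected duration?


te = (o + 4m + p) / 6
= (10 + 4×19 + 29) / 6
= (10 + 76 + 29) / 6
= 115 / 6
= 19.17


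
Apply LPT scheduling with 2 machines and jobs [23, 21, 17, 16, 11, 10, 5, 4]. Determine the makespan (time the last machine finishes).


Jobs (LPT sorted): [23, 21, 17, 16, 11, 10, 5, 4]
Machines: 2
  J=23 → Machine 1 (load: 0+23=23)
  J=21 → Machine 2 (load: 0+21=21)
  J=17 → Machine 2 (load: 21+17=38)
  J=16 → Machine 1 (load: 23+16=39)
  J=11 → Machine 2 (load: 38+11=49)
  J=10 → Machine 1 (load: 39+10=49)
  J=5 → Machine 1 (load: 49+5=54)
  J=4 → Machine 2 (load: 49+4=53)
Machine loads: [54, 53]
Makespan = max = 54 time units


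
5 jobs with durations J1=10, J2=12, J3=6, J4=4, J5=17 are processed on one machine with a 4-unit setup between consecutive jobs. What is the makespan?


Makespan = Σ processing + (n-1) × setup
= (10 + 12 + 6 + 4 + 17) + (5-1)×4
= 49 + 16
= 65 time units
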